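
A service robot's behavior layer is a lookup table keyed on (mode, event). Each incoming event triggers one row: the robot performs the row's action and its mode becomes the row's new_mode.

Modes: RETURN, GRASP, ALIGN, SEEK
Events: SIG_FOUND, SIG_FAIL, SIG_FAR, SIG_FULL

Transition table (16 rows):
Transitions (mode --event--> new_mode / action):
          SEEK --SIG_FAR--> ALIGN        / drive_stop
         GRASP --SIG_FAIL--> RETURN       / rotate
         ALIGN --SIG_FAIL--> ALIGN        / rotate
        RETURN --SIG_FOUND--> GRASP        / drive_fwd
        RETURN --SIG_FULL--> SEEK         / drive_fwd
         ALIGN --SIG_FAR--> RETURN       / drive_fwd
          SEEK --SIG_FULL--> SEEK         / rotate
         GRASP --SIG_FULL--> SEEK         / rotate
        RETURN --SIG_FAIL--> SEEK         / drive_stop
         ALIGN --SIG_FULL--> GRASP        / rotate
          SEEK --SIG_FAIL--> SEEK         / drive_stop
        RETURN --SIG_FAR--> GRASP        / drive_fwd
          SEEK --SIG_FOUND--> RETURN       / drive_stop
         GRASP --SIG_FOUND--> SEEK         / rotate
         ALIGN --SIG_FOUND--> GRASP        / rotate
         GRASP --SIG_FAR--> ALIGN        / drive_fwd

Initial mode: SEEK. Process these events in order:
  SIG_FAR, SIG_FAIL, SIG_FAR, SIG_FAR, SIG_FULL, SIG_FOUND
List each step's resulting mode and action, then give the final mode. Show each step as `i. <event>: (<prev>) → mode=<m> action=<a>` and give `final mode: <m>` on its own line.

final mode: RETURN

1. SIG_FAR: (SEEK) → mode=ALIGN action=drive_stop
2. SIG_FAIL: (ALIGN) → mode=ALIGN action=rotate
3. SIG_FAR: (ALIGN) → mode=RETURN action=drive_fwd
4. SIG_FAR: (RETURN) → mode=GRASP action=drive_fwd
5. SIG_FULL: (GRASP) → mode=SEEK action=rotate
6. SIG_FOUND: (SEEK) → mode=RETURN action=drive_stop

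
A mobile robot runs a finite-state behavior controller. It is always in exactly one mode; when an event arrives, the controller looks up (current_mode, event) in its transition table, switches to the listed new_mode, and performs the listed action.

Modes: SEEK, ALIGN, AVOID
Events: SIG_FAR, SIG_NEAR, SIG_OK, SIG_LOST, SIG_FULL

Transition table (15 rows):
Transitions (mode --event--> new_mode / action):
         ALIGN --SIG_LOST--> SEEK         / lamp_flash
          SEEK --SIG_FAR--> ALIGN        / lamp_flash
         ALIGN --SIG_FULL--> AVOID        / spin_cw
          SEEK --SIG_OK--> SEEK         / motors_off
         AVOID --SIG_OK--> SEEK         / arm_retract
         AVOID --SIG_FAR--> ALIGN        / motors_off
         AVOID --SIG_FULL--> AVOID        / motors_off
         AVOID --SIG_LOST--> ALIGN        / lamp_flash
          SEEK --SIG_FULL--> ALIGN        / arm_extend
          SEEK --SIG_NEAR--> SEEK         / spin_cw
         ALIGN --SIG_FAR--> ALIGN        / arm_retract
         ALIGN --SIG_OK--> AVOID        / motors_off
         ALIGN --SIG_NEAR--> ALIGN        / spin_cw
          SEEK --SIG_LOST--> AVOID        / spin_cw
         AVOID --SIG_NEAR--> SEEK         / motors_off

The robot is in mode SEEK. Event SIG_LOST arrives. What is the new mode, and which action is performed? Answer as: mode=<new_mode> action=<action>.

current mode = SEEK; filter table to that mode:
  (SEEK, SIG_FAR) → (ALIGN, lamp_flash)
  (SEEK, SIG_OK) → (SEEK, motors_off)
  (SEEK, SIG_FULL) → (ALIGN, arm_extend)
  (SEEK, SIG_NEAR) → (SEEK, spin_cw)
  (SEEK, SIG_LOST) → (AVOID, spin_cw)  ← event matches
event = SIG_LOST selects (AVOID, spin_cw)

mode=AVOID action=spin_cw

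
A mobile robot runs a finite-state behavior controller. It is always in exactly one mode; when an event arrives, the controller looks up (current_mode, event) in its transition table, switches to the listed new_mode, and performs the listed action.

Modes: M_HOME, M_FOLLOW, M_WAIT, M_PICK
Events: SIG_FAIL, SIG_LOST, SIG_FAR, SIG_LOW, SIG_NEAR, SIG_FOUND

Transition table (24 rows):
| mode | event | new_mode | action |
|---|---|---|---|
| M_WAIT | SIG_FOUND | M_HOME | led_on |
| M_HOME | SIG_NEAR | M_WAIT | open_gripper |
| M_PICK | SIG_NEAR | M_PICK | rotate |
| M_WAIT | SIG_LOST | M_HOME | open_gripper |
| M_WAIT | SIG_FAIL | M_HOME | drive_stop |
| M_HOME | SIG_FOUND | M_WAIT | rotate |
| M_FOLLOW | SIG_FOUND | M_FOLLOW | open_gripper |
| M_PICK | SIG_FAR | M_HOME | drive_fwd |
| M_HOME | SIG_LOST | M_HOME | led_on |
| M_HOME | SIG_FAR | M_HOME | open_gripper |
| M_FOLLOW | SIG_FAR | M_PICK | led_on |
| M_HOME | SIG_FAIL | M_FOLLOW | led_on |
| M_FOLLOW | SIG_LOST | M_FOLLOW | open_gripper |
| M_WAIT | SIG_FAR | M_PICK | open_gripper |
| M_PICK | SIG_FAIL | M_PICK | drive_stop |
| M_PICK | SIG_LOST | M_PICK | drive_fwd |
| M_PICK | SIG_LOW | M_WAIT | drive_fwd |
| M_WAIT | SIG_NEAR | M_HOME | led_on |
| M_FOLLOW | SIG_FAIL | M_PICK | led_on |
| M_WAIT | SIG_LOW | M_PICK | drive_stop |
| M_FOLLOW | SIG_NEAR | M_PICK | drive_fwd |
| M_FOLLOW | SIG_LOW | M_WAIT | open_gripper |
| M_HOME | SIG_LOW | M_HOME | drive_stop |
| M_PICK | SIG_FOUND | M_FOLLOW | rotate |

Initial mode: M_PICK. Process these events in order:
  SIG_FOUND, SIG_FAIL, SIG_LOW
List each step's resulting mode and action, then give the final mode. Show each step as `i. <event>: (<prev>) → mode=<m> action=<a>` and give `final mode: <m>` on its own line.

final mode: M_WAIT

1. SIG_FOUND: (M_PICK) → mode=M_FOLLOW action=rotate
2. SIG_FAIL: (M_FOLLOW) → mode=M_PICK action=led_on
3. SIG_LOW: (M_PICK) → mode=M_WAIT action=drive_fwd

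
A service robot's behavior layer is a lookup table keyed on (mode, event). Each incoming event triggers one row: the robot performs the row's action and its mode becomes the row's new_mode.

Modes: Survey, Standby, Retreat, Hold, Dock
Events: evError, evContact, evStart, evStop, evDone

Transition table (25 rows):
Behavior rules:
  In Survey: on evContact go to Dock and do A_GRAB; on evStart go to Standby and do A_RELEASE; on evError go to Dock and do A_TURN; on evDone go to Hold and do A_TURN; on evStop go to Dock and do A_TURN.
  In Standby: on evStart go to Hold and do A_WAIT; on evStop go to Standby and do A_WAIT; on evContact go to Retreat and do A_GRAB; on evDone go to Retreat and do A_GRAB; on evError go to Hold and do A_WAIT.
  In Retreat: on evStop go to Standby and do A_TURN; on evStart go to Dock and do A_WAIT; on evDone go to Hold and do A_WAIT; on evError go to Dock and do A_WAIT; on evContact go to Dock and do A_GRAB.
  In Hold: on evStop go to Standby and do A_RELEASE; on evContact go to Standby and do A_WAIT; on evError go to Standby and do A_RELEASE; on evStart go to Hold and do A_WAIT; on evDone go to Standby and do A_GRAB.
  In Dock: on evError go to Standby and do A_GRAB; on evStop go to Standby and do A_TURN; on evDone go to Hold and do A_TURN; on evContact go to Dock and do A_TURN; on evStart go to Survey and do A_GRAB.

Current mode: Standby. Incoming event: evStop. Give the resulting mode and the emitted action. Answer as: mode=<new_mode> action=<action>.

current mode = Standby; filter table to that mode:
  (Standby, evStart) → (Hold, A_WAIT)
  (Standby, evStop) → (Standby, A_WAIT)  ← event matches
  (Standby, evContact) → (Retreat, A_GRAB)
  (Standby, evDone) → (Retreat, A_GRAB)
  (Standby, evError) → (Hold, A_WAIT)
event = evStop selects (Standby, A_WAIT)

mode=Standby action=A_WAIT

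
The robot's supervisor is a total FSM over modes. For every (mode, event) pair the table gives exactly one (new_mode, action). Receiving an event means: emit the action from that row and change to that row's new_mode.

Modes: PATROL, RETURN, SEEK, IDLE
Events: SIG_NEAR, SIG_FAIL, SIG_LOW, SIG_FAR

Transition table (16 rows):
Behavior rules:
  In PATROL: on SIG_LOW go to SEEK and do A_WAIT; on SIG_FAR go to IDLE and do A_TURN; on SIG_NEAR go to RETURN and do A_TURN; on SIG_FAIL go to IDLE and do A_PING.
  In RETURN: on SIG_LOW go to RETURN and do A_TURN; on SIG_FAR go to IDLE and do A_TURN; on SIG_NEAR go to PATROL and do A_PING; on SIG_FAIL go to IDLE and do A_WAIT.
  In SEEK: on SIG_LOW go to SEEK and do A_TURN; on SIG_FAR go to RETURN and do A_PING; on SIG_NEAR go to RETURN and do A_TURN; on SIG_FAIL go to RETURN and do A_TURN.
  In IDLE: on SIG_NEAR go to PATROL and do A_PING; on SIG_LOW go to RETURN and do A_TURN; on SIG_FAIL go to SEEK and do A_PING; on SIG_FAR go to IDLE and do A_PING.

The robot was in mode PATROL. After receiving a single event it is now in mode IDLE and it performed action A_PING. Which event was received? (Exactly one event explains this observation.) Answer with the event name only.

SIG_FAIL

try SIG_NEAR: (PATROL, SIG_NEAR) → (RETURN, A_TURN)
try SIG_FAIL: (PATROL, SIG_FAIL) → (IDLE, A_PING)  ← matches
try SIG_LOW: (PATROL, SIG_LOW) → (SEEK, A_WAIT)
try SIG_FAR: (PATROL, SIG_FAR) → (IDLE, A_TURN)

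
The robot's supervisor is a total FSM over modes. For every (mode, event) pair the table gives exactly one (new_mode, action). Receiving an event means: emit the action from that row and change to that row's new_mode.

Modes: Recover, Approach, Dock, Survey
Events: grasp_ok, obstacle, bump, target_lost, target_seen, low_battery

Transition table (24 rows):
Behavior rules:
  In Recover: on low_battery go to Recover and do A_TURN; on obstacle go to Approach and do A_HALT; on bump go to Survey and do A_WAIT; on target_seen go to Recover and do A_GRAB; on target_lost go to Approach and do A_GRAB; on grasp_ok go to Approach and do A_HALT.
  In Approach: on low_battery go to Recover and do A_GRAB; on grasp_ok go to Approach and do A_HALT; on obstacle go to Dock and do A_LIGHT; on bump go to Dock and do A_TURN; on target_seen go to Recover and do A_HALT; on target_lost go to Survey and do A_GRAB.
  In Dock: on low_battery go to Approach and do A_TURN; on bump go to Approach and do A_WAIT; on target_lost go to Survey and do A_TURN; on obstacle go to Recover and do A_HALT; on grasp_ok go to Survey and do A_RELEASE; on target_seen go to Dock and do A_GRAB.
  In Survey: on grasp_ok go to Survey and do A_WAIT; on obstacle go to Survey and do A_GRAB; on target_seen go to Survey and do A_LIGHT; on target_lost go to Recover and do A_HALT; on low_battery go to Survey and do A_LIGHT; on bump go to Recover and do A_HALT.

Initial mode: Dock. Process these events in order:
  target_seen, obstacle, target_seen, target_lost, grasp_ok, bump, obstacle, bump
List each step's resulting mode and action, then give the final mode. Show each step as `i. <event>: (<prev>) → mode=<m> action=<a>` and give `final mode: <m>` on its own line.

final mode: Survey

1. target_seen: (Dock) → mode=Dock action=A_GRAB
2. obstacle: (Dock) → mode=Recover action=A_HALT
3. target_seen: (Recover) → mode=Recover action=A_GRAB
4. target_lost: (Recover) → mode=Approach action=A_GRAB
5. grasp_ok: (Approach) → mode=Approach action=A_HALT
6. bump: (Approach) → mode=Dock action=A_TURN
7. obstacle: (Dock) → mode=Recover action=A_HALT
8. bump: (Recover) → mode=Survey action=A_WAIT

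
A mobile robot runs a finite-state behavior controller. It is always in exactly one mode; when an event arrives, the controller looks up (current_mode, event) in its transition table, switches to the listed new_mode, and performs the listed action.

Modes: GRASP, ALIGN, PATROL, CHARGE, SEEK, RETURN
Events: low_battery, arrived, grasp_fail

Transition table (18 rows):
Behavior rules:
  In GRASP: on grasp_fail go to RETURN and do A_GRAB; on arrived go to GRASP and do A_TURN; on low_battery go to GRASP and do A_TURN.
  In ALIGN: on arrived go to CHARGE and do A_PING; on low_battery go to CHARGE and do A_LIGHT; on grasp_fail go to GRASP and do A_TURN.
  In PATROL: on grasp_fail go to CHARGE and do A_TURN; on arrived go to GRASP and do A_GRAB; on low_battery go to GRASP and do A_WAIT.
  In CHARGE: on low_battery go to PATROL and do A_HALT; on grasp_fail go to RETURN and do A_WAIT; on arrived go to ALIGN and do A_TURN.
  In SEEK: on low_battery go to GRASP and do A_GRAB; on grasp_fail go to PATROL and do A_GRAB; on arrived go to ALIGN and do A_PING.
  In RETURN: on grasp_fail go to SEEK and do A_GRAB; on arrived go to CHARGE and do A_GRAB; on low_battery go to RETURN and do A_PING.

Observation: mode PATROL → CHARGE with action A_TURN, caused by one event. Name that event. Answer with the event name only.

grasp_fail

try low_battery: (PATROL, low_battery) → (GRASP, A_WAIT)
try arrived: (PATROL, arrived) → (GRASP, A_GRAB)
try grasp_fail: (PATROL, grasp_fail) → (CHARGE, A_TURN)  ← matches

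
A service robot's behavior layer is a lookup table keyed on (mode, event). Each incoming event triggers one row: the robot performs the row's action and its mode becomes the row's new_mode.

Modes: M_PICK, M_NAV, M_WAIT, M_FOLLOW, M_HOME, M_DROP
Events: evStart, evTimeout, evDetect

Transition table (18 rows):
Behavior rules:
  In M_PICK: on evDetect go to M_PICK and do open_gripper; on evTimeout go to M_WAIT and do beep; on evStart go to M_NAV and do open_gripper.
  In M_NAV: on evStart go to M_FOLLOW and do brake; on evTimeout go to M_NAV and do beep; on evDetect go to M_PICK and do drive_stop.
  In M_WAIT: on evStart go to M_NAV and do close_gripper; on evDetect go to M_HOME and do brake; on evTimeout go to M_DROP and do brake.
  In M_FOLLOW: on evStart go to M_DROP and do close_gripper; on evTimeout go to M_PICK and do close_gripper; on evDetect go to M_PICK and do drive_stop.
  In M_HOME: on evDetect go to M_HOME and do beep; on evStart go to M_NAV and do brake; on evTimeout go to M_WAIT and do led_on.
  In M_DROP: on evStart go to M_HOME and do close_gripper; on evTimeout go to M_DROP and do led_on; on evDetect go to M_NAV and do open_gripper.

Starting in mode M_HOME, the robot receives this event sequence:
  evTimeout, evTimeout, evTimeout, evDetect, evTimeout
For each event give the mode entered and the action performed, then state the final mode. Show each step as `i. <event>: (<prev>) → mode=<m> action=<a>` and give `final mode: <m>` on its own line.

final mode: M_NAV

1. evTimeout: (M_HOME) → mode=M_WAIT action=led_on
2. evTimeout: (M_WAIT) → mode=M_DROP action=brake
3. evTimeout: (M_DROP) → mode=M_DROP action=led_on
4. evDetect: (M_DROP) → mode=M_NAV action=open_gripper
5. evTimeout: (M_NAV) → mode=M_NAV action=beep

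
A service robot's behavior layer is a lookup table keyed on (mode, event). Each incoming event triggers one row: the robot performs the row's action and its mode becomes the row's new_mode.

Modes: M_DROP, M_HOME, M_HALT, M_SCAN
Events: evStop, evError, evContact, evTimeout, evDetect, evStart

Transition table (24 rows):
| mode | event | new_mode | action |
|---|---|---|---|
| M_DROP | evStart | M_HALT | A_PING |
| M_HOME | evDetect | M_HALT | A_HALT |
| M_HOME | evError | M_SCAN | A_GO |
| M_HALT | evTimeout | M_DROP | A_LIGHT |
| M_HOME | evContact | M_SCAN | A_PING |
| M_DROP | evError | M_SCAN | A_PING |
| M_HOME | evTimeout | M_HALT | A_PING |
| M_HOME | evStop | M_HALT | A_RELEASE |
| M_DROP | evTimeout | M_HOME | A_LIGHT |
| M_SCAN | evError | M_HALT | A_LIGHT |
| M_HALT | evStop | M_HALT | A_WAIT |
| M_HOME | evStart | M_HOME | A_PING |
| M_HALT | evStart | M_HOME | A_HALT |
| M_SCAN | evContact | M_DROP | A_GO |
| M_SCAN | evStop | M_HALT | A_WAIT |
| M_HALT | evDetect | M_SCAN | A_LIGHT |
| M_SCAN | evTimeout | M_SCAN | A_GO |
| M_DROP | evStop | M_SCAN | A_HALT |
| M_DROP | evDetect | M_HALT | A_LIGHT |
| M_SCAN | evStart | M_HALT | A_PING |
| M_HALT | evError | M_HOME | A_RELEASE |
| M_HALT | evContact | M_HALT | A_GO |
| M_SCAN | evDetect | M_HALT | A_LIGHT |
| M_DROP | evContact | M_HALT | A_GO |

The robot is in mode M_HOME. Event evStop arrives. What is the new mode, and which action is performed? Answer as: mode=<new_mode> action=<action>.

mode=M_HALT action=A_RELEASE

current mode = M_HOME; filter table to that mode:
  (M_HOME, evDetect) → (M_HALT, A_HALT)
  (M_HOME, evError) → (M_SCAN, A_GO)
  (M_HOME, evContact) → (M_SCAN, A_PING)
  (M_HOME, evTimeout) → (M_HALT, A_PING)
  (M_HOME, evStop) → (M_HALT, A_RELEASE)  ← event matches
  (M_HOME, evStart) → (M_HOME, A_PING)
event = evStop selects (M_HALT, A_RELEASE)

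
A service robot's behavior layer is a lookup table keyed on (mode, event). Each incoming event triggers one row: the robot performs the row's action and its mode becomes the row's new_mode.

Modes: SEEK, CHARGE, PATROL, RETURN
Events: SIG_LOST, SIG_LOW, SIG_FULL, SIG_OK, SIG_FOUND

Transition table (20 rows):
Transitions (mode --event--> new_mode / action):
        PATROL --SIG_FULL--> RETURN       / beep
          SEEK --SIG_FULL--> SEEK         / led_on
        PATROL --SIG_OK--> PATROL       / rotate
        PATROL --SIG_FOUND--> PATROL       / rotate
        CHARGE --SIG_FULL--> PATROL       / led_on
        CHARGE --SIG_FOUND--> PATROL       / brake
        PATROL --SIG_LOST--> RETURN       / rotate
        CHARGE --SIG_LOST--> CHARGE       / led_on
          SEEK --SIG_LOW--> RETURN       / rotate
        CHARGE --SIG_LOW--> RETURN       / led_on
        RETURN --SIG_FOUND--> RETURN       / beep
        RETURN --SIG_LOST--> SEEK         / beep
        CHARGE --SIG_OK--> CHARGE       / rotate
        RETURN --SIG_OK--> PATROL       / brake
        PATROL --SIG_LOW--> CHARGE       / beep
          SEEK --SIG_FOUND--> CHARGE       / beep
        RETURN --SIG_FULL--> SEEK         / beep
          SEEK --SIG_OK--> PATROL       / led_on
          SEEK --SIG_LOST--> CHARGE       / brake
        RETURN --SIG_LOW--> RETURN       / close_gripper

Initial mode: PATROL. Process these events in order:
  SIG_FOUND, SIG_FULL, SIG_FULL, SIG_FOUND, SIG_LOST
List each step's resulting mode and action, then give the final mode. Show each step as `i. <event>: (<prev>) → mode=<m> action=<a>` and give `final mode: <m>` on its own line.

final mode: CHARGE

1. SIG_FOUND: (PATROL) → mode=PATROL action=rotate
2. SIG_FULL: (PATROL) → mode=RETURN action=beep
3. SIG_FULL: (RETURN) → mode=SEEK action=beep
4. SIG_FOUND: (SEEK) → mode=CHARGE action=beep
5. SIG_LOST: (CHARGE) → mode=CHARGE action=led_on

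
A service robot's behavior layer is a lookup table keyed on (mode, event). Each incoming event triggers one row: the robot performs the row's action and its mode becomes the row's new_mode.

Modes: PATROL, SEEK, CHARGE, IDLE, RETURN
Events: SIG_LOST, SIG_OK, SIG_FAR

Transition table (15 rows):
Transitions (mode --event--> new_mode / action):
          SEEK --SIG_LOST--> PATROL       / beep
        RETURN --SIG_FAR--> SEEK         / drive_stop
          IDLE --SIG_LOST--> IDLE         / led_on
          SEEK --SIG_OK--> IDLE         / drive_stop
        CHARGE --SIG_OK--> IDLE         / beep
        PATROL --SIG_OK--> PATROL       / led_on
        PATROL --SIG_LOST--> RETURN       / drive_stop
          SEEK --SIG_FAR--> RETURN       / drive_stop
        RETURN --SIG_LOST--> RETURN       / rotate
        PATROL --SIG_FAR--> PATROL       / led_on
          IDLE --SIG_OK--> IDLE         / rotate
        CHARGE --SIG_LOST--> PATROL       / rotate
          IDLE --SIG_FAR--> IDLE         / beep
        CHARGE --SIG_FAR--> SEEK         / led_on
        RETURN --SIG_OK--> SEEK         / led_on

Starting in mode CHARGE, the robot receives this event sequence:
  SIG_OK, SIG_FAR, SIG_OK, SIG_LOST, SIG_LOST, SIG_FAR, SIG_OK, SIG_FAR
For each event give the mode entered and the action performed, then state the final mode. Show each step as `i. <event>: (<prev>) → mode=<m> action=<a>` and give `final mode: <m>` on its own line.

final mode: IDLE

1. SIG_OK: (CHARGE) → mode=IDLE action=beep
2. SIG_FAR: (IDLE) → mode=IDLE action=beep
3. SIG_OK: (IDLE) → mode=IDLE action=rotate
4. SIG_LOST: (IDLE) → mode=IDLE action=led_on
5. SIG_LOST: (IDLE) → mode=IDLE action=led_on
6. SIG_FAR: (IDLE) → mode=IDLE action=beep
7. SIG_OK: (IDLE) → mode=IDLE action=rotate
8. SIG_FAR: (IDLE) → mode=IDLE action=beep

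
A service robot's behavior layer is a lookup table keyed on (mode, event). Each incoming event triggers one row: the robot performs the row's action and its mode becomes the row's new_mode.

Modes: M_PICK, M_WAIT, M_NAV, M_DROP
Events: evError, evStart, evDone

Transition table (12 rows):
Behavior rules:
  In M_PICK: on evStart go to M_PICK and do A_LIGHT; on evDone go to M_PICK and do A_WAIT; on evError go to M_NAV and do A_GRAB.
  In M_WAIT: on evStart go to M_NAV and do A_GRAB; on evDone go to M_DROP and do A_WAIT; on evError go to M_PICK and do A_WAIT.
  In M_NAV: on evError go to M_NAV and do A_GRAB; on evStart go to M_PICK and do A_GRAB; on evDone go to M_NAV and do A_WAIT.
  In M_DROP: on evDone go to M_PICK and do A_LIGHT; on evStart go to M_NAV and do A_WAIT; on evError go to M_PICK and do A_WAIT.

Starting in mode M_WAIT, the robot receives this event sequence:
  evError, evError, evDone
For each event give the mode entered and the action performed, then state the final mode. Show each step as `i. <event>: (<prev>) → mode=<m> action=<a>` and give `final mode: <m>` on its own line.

1. evError: (M_WAIT) → mode=M_PICK action=A_WAIT
2. evError: (M_PICK) → mode=M_NAV action=A_GRAB
3. evDone: (M_NAV) → mode=M_NAV action=A_WAIT

final mode: M_NAV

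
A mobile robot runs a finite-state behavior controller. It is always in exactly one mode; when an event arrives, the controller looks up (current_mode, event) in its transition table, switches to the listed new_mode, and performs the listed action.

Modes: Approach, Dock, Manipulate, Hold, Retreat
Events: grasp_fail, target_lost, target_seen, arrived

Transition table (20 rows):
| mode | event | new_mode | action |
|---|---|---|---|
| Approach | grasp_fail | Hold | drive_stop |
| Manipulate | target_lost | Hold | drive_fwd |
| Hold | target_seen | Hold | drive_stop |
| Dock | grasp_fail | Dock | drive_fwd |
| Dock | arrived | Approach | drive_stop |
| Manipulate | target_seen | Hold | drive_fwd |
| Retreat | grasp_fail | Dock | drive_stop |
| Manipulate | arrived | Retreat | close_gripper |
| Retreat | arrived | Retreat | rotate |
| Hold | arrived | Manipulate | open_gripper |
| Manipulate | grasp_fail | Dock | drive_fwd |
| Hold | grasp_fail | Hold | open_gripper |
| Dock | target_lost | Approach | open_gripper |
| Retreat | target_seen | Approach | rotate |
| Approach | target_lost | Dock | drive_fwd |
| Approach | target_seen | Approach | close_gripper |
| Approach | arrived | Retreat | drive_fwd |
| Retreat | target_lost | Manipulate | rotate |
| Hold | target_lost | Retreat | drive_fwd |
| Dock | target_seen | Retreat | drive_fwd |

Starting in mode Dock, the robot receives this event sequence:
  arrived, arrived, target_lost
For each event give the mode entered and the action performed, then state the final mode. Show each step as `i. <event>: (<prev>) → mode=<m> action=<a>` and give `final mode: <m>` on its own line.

final mode: Manipulate

1. arrived: (Dock) → mode=Approach action=drive_stop
2. arrived: (Approach) → mode=Retreat action=drive_fwd
3. target_lost: (Retreat) → mode=Manipulate action=rotate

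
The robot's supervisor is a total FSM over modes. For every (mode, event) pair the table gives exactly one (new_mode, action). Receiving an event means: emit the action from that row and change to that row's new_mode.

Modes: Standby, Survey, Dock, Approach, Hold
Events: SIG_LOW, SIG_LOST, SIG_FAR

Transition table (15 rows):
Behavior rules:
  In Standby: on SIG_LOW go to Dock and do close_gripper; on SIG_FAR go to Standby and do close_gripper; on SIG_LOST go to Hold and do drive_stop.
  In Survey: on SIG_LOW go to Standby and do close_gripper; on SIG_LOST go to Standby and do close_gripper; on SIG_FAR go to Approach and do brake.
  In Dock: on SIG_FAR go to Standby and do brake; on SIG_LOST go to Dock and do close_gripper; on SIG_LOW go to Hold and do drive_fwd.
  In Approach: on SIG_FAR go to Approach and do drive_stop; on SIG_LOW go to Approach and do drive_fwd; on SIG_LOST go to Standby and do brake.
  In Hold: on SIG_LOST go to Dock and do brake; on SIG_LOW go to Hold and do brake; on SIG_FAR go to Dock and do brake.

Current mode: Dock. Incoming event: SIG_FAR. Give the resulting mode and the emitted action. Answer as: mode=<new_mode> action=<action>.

current mode = Dock; filter table to that mode:
  (Dock, SIG_FAR) → (Standby, brake)  ← event matches
  (Dock, SIG_LOST) → (Dock, close_gripper)
  (Dock, SIG_LOW) → (Hold, drive_fwd)
event = SIG_FAR selects (Standby, brake)

mode=Standby action=brake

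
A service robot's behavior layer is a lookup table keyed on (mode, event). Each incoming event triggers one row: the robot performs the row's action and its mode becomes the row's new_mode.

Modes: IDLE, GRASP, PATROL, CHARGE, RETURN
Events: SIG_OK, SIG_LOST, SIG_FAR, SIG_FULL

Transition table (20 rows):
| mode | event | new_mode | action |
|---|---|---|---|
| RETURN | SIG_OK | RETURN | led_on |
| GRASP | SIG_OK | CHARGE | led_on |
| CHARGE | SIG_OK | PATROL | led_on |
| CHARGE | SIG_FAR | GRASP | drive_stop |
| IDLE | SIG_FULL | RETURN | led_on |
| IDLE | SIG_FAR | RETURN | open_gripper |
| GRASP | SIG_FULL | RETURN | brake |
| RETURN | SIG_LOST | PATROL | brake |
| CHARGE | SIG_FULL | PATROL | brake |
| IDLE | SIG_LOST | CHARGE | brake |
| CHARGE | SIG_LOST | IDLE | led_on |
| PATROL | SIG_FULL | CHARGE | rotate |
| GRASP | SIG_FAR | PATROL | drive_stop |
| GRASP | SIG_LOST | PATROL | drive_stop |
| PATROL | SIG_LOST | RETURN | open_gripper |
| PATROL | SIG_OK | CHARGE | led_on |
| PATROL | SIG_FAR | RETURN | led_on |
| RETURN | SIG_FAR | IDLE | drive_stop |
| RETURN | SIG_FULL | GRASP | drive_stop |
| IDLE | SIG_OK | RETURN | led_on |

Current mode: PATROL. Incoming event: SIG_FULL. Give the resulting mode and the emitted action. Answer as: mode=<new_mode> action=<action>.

mode=CHARGE action=rotate

current mode = PATROL; filter table to that mode:
  (PATROL, SIG_FULL) → (CHARGE, rotate)  ← event matches
  (PATROL, SIG_LOST) → (RETURN, open_gripper)
  (PATROL, SIG_OK) → (CHARGE, led_on)
  (PATROL, SIG_FAR) → (RETURN, led_on)
event = SIG_FULL selects (CHARGE, rotate)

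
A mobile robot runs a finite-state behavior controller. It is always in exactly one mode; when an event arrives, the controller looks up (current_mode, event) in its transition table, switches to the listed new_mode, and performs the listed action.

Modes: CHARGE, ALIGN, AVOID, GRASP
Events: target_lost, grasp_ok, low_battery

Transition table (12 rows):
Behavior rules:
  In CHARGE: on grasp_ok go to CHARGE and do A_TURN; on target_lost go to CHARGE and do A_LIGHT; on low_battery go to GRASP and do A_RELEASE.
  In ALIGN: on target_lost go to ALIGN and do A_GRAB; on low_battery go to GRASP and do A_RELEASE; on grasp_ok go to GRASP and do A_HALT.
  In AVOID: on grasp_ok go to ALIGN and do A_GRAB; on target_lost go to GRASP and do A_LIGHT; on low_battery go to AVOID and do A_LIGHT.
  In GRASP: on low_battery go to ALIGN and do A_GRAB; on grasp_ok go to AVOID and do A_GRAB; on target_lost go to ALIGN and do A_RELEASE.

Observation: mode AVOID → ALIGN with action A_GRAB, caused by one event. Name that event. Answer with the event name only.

try target_lost: (AVOID, target_lost) → (GRASP, A_LIGHT)
try grasp_ok: (AVOID, grasp_ok) → (ALIGN, A_GRAB)  ← matches
try low_battery: (AVOID, low_battery) → (AVOID, A_LIGHT)

grasp_ok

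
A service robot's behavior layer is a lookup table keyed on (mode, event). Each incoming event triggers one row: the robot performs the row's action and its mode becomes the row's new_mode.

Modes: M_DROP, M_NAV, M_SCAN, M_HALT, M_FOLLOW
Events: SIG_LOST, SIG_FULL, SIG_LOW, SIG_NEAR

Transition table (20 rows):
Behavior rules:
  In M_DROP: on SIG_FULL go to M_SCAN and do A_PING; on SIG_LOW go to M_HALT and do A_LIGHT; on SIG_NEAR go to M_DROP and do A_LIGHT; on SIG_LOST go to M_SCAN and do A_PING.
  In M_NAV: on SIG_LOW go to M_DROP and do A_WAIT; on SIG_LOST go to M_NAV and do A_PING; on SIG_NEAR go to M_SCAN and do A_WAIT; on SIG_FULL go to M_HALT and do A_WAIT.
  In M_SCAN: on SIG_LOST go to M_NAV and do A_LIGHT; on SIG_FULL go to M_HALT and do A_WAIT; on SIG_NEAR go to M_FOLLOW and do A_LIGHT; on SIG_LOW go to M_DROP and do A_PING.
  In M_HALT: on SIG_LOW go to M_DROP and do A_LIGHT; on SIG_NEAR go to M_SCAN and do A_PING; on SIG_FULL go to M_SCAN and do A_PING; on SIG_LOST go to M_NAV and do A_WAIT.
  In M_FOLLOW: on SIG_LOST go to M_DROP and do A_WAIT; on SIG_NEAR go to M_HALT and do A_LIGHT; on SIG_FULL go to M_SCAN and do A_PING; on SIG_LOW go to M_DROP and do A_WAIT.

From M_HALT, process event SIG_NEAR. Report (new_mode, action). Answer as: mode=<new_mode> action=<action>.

current mode = M_HALT; filter table to that mode:
  (M_HALT, SIG_LOW) → (M_DROP, A_LIGHT)
  (M_HALT, SIG_NEAR) → (M_SCAN, A_PING)  ← event matches
  (M_HALT, SIG_FULL) → (M_SCAN, A_PING)
  (M_HALT, SIG_LOST) → (M_NAV, A_WAIT)
event = SIG_NEAR selects (M_SCAN, A_PING)

mode=M_SCAN action=A_PING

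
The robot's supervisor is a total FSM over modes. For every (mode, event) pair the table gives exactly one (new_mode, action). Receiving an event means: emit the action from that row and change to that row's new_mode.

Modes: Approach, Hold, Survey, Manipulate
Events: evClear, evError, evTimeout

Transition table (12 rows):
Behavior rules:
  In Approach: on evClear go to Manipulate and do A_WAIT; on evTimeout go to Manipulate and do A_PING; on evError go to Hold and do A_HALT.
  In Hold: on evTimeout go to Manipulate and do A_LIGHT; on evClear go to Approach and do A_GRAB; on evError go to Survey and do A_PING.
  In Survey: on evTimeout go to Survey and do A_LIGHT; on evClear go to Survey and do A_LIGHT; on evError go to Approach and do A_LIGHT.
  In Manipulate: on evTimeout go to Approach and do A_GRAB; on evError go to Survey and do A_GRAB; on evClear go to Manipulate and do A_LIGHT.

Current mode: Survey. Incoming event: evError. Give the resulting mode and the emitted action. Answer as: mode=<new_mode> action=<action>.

current mode = Survey; filter table to that mode:
  (Survey, evTimeout) → (Survey, A_LIGHT)
  (Survey, evClear) → (Survey, A_LIGHT)
  (Survey, evError) → (Approach, A_LIGHT)  ← event matches
event = evError selects (Approach, A_LIGHT)

mode=Approach action=A_LIGHT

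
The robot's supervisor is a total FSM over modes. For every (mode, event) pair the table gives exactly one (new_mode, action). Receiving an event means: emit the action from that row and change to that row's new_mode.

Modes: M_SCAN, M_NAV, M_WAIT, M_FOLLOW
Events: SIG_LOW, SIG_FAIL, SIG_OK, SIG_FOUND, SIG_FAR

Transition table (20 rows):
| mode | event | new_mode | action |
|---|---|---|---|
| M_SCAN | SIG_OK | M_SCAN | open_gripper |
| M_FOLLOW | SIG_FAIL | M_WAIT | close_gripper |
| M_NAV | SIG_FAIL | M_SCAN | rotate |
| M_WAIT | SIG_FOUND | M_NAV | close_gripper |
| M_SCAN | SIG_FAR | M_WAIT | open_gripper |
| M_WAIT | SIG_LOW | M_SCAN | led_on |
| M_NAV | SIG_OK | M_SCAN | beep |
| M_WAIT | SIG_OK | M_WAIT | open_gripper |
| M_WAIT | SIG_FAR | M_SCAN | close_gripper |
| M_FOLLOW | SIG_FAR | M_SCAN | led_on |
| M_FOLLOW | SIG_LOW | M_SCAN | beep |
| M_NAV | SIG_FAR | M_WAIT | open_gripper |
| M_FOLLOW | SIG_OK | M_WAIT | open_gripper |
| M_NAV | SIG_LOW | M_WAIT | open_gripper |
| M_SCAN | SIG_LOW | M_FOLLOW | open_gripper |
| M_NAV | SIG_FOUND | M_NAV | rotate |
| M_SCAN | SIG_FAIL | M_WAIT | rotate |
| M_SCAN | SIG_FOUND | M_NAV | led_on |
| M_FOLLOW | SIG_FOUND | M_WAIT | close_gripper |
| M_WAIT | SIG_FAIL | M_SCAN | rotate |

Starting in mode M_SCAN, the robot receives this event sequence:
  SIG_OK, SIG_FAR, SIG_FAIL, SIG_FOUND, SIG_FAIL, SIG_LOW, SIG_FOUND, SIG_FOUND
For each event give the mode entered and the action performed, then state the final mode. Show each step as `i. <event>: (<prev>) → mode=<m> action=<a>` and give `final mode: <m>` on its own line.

final mode: M_NAV

1. SIG_OK: (M_SCAN) → mode=M_SCAN action=open_gripper
2. SIG_FAR: (M_SCAN) → mode=M_WAIT action=open_gripper
3. SIG_FAIL: (M_WAIT) → mode=M_SCAN action=rotate
4. SIG_FOUND: (M_SCAN) → mode=M_NAV action=led_on
5. SIG_FAIL: (M_NAV) → mode=M_SCAN action=rotate
6. SIG_LOW: (M_SCAN) → mode=M_FOLLOW action=open_gripper
7. SIG_FOUND: (M_FOLLOW) → mode=M_WAIT action=close_gripper
8. SIG_FOUND: (M_WAIT) → mode=M_NAV action=close_gripper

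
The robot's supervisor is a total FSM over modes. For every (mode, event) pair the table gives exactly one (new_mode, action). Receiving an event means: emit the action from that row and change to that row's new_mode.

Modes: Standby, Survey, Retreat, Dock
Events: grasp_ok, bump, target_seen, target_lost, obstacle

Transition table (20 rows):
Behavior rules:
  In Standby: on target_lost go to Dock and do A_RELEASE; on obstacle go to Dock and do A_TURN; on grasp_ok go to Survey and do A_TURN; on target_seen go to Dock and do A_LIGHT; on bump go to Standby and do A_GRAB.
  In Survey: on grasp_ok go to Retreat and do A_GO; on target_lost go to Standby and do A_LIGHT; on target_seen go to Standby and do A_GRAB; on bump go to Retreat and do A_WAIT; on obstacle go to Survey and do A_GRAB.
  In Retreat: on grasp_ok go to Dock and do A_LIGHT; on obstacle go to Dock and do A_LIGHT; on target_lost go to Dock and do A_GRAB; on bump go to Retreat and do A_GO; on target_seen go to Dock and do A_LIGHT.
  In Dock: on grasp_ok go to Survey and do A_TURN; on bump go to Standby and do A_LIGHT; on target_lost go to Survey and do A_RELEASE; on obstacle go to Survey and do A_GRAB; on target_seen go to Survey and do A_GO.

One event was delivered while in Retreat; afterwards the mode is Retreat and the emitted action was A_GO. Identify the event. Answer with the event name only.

try grasp_ok: (Retreat, grasp_ok) → (Dock, A_LIGHT)
try bump: (Retreat, bump) → (Retreat, A_GO)  ← matches
try target_seen: (Retreat, target_seen) → (Dock, A_LIGHT)
try target_lost: (Retreat, target_lost) → (Dock, A_GRAB)
try obstacle: (Retreat, obstacle) → (Dock, A_LIGHT)

bump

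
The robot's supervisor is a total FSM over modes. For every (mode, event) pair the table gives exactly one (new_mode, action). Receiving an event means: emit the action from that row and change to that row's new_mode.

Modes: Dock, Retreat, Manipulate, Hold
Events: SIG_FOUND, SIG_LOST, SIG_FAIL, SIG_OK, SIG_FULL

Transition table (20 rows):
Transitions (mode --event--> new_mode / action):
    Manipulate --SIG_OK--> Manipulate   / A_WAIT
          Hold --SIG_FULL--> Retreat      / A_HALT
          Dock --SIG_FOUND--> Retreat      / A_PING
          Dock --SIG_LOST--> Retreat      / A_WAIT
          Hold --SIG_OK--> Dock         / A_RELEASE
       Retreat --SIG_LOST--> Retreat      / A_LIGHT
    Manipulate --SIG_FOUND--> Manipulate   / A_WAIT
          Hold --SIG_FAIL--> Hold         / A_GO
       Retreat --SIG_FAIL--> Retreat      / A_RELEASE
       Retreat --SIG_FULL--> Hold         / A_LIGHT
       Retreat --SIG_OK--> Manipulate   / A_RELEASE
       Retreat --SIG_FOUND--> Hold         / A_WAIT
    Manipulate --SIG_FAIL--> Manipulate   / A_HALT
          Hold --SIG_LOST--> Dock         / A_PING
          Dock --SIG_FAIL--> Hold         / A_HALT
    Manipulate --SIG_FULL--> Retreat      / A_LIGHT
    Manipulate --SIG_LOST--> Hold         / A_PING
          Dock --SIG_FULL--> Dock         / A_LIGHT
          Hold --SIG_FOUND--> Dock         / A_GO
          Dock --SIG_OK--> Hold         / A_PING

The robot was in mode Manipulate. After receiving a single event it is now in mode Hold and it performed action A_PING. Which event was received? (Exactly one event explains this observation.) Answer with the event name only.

try SIG_FOUND: (Manipulate, SIG_FOUND) → (Manipulate, A_WAIT)
try SIG_LOST: (Manipulate, SIG_LOST) → (Hold, A_PING)  ← matches
try SIG_FAIL: (Manipulate, SIG_FAIL) → (Manipulate, A_HALT)
try SIG_OK: (Manipulate, SIG_OK) → (Manipulate, A_WAIT)
try SIG_FULL: (Manipulate, SIG_FULL) → (Retreat, A_LIGHT)

SIG_LOST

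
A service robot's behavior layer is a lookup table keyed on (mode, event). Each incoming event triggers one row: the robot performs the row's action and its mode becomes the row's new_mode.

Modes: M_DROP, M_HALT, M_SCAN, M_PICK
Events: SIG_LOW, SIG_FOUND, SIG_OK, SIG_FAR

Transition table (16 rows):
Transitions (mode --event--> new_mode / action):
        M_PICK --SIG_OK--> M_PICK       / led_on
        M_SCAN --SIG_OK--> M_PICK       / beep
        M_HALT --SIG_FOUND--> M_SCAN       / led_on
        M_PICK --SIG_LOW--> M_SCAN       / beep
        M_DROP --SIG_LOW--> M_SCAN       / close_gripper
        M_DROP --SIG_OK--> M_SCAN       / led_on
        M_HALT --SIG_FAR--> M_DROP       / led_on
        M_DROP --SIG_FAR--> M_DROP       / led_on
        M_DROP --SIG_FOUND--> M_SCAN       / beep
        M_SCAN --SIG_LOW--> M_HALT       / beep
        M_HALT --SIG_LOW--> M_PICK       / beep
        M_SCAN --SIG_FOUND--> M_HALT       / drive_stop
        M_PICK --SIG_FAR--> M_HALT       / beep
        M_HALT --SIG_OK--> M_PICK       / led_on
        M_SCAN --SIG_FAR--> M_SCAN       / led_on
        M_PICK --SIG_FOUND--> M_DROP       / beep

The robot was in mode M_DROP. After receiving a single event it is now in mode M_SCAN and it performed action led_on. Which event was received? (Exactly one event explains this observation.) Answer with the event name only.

try SIG_LOW: (M_DROP, SIG_LOW) → (M_SCAN, close_gripper)
try SIG_FOUND: (M_DROP, SIG_FOUND) → (M_SCAN, beep)
try SIG_OK: (M_DROP, SIG_OK) → (M_SCAN, led_on)  ← matches
try SIG_FAR: (M_DROP, SIG_FAR) → (M_DROP, led_on)

SIG_OK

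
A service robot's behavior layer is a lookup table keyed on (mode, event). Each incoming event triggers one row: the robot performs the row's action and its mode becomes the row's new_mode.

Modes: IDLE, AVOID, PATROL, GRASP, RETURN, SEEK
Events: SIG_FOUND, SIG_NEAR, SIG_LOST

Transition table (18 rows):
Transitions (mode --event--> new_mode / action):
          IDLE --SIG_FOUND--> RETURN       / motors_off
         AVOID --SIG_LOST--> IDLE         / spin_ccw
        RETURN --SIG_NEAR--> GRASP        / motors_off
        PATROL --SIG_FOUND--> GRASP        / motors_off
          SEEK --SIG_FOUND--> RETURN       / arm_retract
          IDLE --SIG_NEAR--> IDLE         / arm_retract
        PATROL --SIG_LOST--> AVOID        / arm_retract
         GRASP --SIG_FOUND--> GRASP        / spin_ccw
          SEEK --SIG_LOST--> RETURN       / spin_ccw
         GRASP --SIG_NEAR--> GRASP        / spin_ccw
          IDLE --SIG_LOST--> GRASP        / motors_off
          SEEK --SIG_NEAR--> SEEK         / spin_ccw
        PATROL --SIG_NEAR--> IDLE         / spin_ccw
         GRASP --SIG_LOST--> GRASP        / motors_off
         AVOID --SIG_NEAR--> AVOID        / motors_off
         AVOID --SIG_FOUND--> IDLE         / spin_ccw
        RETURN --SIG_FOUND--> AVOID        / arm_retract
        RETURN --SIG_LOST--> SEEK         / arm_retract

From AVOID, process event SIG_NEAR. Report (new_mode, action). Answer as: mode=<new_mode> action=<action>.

mode=AVOID action=motors_off

current mode = AVOID; filter table to that mode:
  (AVOID, SIG_LOST) → (IDLE, spin_ccw)
  (AVOID, SIG_NEAR) → (AVOID, motors_off)  ← event matches
  (AVOID, SIG_FOUND) → (IDLE, spin_ccw)
event = SIG_NEAR selects (AVOID, motors_off)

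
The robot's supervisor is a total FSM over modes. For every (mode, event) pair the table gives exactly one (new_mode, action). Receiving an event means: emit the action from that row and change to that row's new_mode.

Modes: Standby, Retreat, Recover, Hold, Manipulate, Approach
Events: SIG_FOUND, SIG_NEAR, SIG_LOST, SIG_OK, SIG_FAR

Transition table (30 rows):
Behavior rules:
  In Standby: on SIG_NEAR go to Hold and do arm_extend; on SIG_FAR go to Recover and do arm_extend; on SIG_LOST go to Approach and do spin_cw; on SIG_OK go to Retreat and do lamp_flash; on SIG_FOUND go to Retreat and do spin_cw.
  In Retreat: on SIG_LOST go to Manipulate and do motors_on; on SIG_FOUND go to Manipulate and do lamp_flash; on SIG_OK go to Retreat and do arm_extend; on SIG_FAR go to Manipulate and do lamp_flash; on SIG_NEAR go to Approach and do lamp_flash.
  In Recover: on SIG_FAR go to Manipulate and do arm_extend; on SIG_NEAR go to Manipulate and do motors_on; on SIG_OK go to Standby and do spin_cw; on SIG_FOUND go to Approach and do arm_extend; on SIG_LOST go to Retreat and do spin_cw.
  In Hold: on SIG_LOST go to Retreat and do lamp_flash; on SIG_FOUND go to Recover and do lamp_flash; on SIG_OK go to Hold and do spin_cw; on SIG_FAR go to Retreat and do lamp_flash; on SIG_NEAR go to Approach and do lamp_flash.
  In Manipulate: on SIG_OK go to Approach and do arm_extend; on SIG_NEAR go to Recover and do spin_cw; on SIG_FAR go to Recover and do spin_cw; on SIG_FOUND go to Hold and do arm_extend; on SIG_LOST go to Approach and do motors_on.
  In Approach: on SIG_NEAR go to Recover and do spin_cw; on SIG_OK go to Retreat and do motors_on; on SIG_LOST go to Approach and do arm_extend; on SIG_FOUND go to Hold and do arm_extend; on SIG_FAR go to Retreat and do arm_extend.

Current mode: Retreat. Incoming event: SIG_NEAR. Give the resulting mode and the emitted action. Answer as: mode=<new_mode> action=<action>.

mode=Approach action=lamp_flash

current mode = Retreat; filter table to that mode:
  (Retreat, SIG_LOST) → (Manipulate, motors_on)
  (Retreat, SIG_FOUND) → (Manipulate, lamp_flash)
  (Retreat, SIG_OK) → (Retreat, arm_extend)
  (Retreat, SIG_FAR) → (Manipulate, lamp_flash)
  (Retreat, SIG_NEAR) → (Approach, lamp_flash)  ← event matches
event = SIG_NEAR selects (Approach, lamp_flash)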